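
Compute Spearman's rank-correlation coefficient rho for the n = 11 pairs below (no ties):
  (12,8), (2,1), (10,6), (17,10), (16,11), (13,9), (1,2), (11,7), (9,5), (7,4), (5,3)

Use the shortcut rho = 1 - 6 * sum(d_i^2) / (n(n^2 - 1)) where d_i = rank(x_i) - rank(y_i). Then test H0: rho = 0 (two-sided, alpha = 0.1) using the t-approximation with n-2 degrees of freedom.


Step 1: Rank x and y separately (midranks; no ties here).
rank(x): 12->8, 2->2, 10->6, 17->11, 16->10, 13->9, 1->1, 11->7, 9->5, 7->4, 5->3
rank(y): 8->8, 1->1, 6->6, 10->10, 11->11, 9->9, 2->2, 7->7, 5->5, 4->4, 3->3
Step 2: d_i = R_x(i) - R_y(i); compute d_i^2.
  (8-8)^2=0, (2-1)^2=1, (6-6)^2=0, (11-10)^2=1, (10-11)^2=1, (9-9)^2=0, (1-2)^2=1, (7-7)^2=0, (5-5)^2=0, (4-4)^2=0, (3-3)^2=0
sum(d^2) = 4.
Step 3: rho = 1 - 6*4 / (11*(11^2 - 1)) = 1 - 24/1320 = 0.981818.
Step 4: Under H0, t = rho * sqrt((n-2)/(1-rho^2)) = 15.5168 ~ t(9).
Step 5: Two-sided p-value from the t-distribution with 9 df = 0.000000.
Step 6: alpha = 0.1. reject H0.

rho = 0.9818, p = 0.000000, reject H0 at alpha = 0.1.


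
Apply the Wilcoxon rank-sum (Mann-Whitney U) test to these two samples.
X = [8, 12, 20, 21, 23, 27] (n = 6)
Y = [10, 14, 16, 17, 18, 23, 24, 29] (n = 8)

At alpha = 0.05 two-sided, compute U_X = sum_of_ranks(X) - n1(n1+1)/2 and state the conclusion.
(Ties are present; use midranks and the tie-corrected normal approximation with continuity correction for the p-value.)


Step 1: Combine and sort all 14 observations; assign midranks.
sorted (value, group): (8,X), (10,Y), (12,X), (14,Y), (16,Y), (17,Y), (18,Y), (20,X), (21,X), (23,X), (23,Y), (24,Y), (27,X), (29,Y)
ranks: 8->1, 10->2, 12->3, 14->4, 16->5, 17->6, 18->7, 20->8, 21->9, 23->10.5, 23->10.5, 24->12, 27->13, 29->14
Step 2: Rank sum for X: R1 = 1 + 3 + 8 + 9 + 10.5 + 13 = 44.5.
Step 3: U_X = R1 - n1(n1+1)/2 = 44.5 - 6*7/2 = 44.5 - 21 = 23.5.
       U_Y = n1*n2 - U_X = 48 - 23.5 = 24.5.
Step 4: Ties are present, so use the tie-corrected normal approximation (with continuity correction) for the p-value.
Step 5: p-value = 1.000000; compare to alpha = 0.05. fail to reject H0.

U_X = 23.5, p = 1.000000, fail to reject H0 at alpha = 0.05.


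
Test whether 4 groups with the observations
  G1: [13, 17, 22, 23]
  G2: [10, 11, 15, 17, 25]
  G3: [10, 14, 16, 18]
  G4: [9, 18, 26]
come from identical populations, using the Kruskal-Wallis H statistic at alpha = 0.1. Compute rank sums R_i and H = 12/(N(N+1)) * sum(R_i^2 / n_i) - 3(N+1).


Step 1: Combine all N = 16 observations and assign midranks.
sorted (value, group, rank): (9,G4,1), (10,G2,2.5), (10,G3,2.5), (11,G2,4), (13,G1,5), (14,G3,6), (15,G2,7), (16,G3,8), (17,G1,9.5), (17,G2,9.5), (18,G3,11.5), (18,G4,11.5), (22,G1,13), (23,G1,14), (25,G2,15), (26,G4,16)
Step 2: Sum ranks within each group.
R_1 = 41.5 (n_1 = 4)
R_2 = 38 (n_2 = 5)
R_3 = 28 (n_3 = 4)
R_4 = 28.5 (n_4 = 3)
Step 3: H = 12/(N(N+1)) * sum(R_i^2/n_i) - 3(N+1)
     = 12/(16*17) * (41.5^2/4 + 38^2/5 + 28^2/4 + 28.5^2/3) - 3*17
     = 0.044118 * 1186.11 - 51
     = 1.328493.
Step 4: Ties present; correction factor C = 1 - 18/(16^3 - 16) = 0.995588. Corrected H = 1.328493 / 0.995588 = 1.334380.
Step 5: Under H0, H ~ chi^2(3); p-value = 0.720986.
Step 6: alpha = 0.1. fail to reject H0.

H = 1.3344, df = 3, p = 0.720986, fail to reject H0.


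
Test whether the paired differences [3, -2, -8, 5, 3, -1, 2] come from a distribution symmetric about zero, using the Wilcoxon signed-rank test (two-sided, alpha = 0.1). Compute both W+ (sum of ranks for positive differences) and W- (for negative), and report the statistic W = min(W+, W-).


Step 1: Drop any zero differences (none here) and take |d_i|.
|d| = [3, 2, 8, 5, 3, 1, 2]
Step 2: Midrank |d_i| (ties get averaged ranks).
ranks: |3|->4.5, |2|->2.5, |8|->7, |5|->6, |3|->4.5, |1|->1, |2|->2.5
Step 3: Attach original signs; sum ranks with positive sign and with negative sign.
W+ = 4.5 + 6 + 4.5 + 2.5 = 17.5
W- = 2.5 + 7 + 1 = 10.5
(Check: W+ + W- = 28 should equal n(n+1)/2 = 28.)
Step 4: Test statistic W = min(W+, W-) = 10.5.
Step 5: Ties in |d|, so use the tie-corrected normal approximation.
        E[W] = n(n+1)/4 = 7*8/4 = 14.
        Tie groups: |d|=2 (t=2), |d|=3 (t=2); sum(t^3 - t) = 12.
        Var[W] = n(n+1)(2n+1)/24 - sum(t^3-t)/48 = 840/24 - 12/48 = 34.75.
        z = (W - E[W]) / sqrt(Var[W]) = (10.5 - 14) / 5.8949 = -0.5937.
        Two-sided p = 2*Phi(z) = 0.552691.
Step 6: alpha = 0.1. fail to reject H0.

W+ = 17.5, W- = 10.5, W = min = 10.5, p = 0.552691, fail to reject H0.


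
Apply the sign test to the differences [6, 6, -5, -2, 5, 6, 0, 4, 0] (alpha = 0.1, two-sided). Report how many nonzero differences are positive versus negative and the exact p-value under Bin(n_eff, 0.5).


Step 1: Discard zero differences. Original n = 9; n_eff = number of nonzero differences = 7.
Nonzero differences (with sign): +6, +6, -5, -2, +5, +6, +4
Step 2: Count signs: positive = 5, negative = 2.
Step 3: Under H0: P(positive) = 0.5, so the number of positives S ~ Bin(7, 0.5).
Step 4: Two-sided exact p-value = sum of Bin(7,0.5) probabilities at or below the observed probability = 0.453125.
Step 5: alpha = 0.1. fail to reject H0.

n_eff = 7, pos = 5, neg = 2, p = 0.453125, fail to reject H0.


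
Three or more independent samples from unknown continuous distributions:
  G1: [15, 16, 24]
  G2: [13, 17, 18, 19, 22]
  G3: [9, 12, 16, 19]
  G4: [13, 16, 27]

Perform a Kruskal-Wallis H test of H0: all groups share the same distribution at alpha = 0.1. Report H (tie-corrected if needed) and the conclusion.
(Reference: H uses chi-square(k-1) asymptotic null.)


Step 1: Combine all N = 15 observations and assign midranks.
sorted (value, group, rank): (9,G3,1), (12,G3,2), (13,G2,3.5), (13,G4,3.5), (15,G1,5), (16,G1,7), (16,G3,7), (16,G4,7), (17,G2,9), (18,G2,10), (19,G2,11.5), (19,G3,11.5), (22,G2,13), (24,G1,14), (27,G4,15)
Step 2: Sum ranks within each group.
R_1 = 26 (n_1 = 3)
R_2 = 47 (n_2 = 5)
R_3 = 21.5 (n_3 = 4)
R_4 = 25.5 (n_4 = 3)
Step 3: H = 12/(N(N+1)) * sum(R_i^2/n_i) - 3(N+1)
     = 12/(15*16) * (26^2/3 + 47^2/5 + 21.5^2/4 + 25.5^2/3) - 3*16
     = 0.050000 * 999.446 - 48
     = 1.972292.
Step 4: Ties present; correction factor C = 1 - 36/(15^3 - 15) = 0.989286. Corrected H = 1.972292 / 0.989286 = 1.993652.
Step 5: Under H0, H ~ chi^2(3); p-value = 0.573725.
Step 6: alpha = 0.1. fail to reject H0.

H = 1.9937, df = 3, p = 0.573725, fail to reject H0.


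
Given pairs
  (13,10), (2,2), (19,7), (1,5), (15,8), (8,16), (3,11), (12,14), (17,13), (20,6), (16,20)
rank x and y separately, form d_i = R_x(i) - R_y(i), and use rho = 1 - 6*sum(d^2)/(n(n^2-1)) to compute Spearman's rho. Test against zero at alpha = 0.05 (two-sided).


Step 1: Rank x and y separately (midranks; no ties here).
rank(x): 13->6, 2->2, 19->10, 1->1, 15->7, 8->4, 3->3, 12->5, 17->9, 20->11, 16->8
rank(y): 10->6, 2->1, 7->4, 5->2, 8->5, 16->10, 11->7, 14->9, 13->8, 6->3, 20->11
Step 2: d_i = R_x(i) - R_y(i); compute d_i^2.
  (6-6)^2=0, (2-1)^2=1, (10-4)^2=36, (1-2)^2=1, (7-5)^2=4, (4-10)^2=36, (3-7)^2=16, (5-9)^2=16, (9-8)^2=1, (11-3)^2=64, (8-11)^2=9
sum(d^2) = 184.
Step 3: rho = 1 - 6*184 / (11*(11^2 - 1)) = 1 - 1104/1320 = 0.163636.
Step 4: Under H0, t = rho * sqrt((n-2)/(1-rho^2)) = 0.4976 ~ t(9).
Step 5: Two-sided p-value from the t-distribution with 9 df = 0.630685.
Step 6: alpha = 0.05. fail to reject H0.

rho = 0.1636, p = 0.630685, fail to reject H0 at alpha = 0.05.


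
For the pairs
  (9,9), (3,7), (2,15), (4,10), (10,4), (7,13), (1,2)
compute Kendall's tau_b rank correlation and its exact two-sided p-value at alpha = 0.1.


Step 1: Enumerate the 21 unordered pairs (i,j) with i<j and classify each by sign(x_j-x_i) * sign(y_j-y_i).
  (1,2):dx=-6,dy=-2->C; (1,3):dx=-7,dy=+6->D; (1,4):dx=-5,dy=+1->D; (1,5):dx=+1,dy=-5->D
  (1,6):dx=-2,dy=+4->D; (1,7):dx=-8,dy=-7->C; (2,3):dx=-1,dy=+8->D; (2,4):dx=+1,dy=+3->C
  (2,5):dx=+7,dy=-3->D; (2,6):dx=+4,dy=+6->C; (2,7):dx=-2,dy=-5->C; (3,4):dx=+2,dy=-5->D
  (3,5):dx=+8,dy=-11->D; (3,6):dx=+5,dy=-2->D; (3,7):dx=-1,dy=-13->C; (4,5):dx=+6,dy=-6->D
  (4,6):dx=+3,dy=+3->C; (4,7):dx=-3,dy=-8->C; (5,6):dx=-3,dy=+9->D; (5,7):dx=-9,dy=-2->C
  (6,7):dx=-6,dy=-11->C
Step 2: C = 10, D = 11, total pairs = 21.
Step 3: tau = (C - D)/(n(n-1)/2) = (10 - 11)/21 = -0.047619.
Step 4: Exact two-sided p-value (enumerate n! = 5040 permutations of y under H0): p = 1.000000.
Step 5: alpha = 0.1. fail to reject H0.

tau_b = -0.0476 (C=10, D=11), p = 1.000000, fail to reject H0.


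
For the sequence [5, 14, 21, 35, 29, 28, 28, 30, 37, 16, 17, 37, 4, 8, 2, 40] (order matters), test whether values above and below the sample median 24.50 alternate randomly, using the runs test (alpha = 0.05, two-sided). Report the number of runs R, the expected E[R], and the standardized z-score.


Step 1: Compute median = 24.50; label A = above, B = below.
Labels in order: BBBAAAAAABBABBBA  (n_A = 8, n_B = 8)
Step 2: Count runs R = 6.
Step 3: Under H0 (random ordering), E[R] = 2*n_A*n_B/(n_A+n_B) + 1 = 2*8*8/16 + 1 = 9.0000.
        Var[R] = 2*n_A*n_B*(2*n_A*n_B - n_A - n_B) / ((n_A+n_B)^2 * (n_A+n_B-1)) = 14336/3840 = 3.7333.
        SD[R] = 1.9322.
Step 4: Continuity-corrected z = (R + 0.5 - E[R]) / SD[R] = (6 + 0.5 - 9.0000) / 1.9322 = -1.2939.
Step 5: Two-sided p-value via normal approximation = 2*(1 - Phi(|z|)) = 0.195709.
Step 6: alpha = 0.05. fail to reject H0.

R = 6, z = -1.2939, p = 0.195709, fail to reject H0.


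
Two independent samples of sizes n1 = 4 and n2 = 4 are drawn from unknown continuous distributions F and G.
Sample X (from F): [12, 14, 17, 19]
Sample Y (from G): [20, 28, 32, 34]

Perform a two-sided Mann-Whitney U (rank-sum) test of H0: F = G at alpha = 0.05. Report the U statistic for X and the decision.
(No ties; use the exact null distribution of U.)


Step 1: Combine and sort all 8 observations; assign midranks.
sorted (value, group): (12,X), (14,X), (17,X), (19,X), (20,Y), (28,Y), (32,Y), (34,Y)
ranks: 12->1, 14->2, 17->3, 19->4, 20->5, 28->6, 32->7, 34->8
Step 2: Rank sum for X: R1 = 1 + 2 + 3 + 4 = 10.
Step 3: U_X = R1 - n1(n1+1)/2 = 10 - 4*5/2 = 10 - 10 = 0.
       U_Y = n1*n2 - U_X = 16 - 0 = 16.
Step 4: No ties, so the exact null distribution of U (based on enumerating the C(8,4) = 70 equally likely rank assignments) gives the two-sided p-value.
Step 5: p-value = 0.028571; compare to alpha = 0.05. reject H0.

U_X = 0, p = 0.028571, reject H0 at alpha = 0.05.


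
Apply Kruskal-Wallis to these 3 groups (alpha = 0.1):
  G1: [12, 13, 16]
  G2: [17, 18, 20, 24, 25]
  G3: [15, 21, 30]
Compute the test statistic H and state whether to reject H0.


Step 1: Combine all N = 11 observations and assign midranks.
sorted (value, group, rank): (12,G1,1), (13,G1,2), (15,G3,3), (16,G1,4), (17,G2,5), (18,G2,6), (20,G2,7), (21,G3,8), (24,G2,9), (25,G2,10), (30,G3,11)
Step 2: Sum ranks within each group.
R_1 = 7 (n_1 = 3)
R_2 = 37 (n_2 = 5)
R_3 = 22 (n_3 = 3)
Step 3: H = 12/(N(N+1)) * sum(R_i^2/n_i) - 3(N+1)
     = 12/(11*12) * (7^2/3 + 37^2/5 + 22^2/3) - 3*12
     = 0.090909 * 451.467 - 36
     = 5.042424.
Step 4: No ties, so H is used without correction.
Step 5: Under H0, H ~ chi^2(2); p-value = 0.080362.
Step 6: alpha = 0.1. reject H0.

H = 5.0424, df = 2, p = 0.080362, reject H0.


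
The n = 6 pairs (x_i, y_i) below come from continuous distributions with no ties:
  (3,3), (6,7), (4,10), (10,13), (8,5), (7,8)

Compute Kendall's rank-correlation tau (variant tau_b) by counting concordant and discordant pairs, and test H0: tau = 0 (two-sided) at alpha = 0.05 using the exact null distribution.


Step 1: Enumerate the 15 unordered pairs (i,j) with i<j and classify each by sign(x_j-x_i) * sign(y_j-y_i).
  (1,2):dx=+3,dy=+4->C; (1,3):dx=+1,dy=+7->C; (1,4):dx=+7,dy=+10->C; (1,5):dx=+5,dy=+2->C
  (1,6):dx=+4,dy=+5->C; (2,3):dx=-2,dy=+3->D; (2,4):dx=+4,dy=+6->C; (2,5):dx=+2,dy=-2->D
  (2,6):dx=+1,dy=+1->C; (3,4):dx=+6,dy=+3->C; (3,5):dx=+4,dy=-5->D; (3,6):dx=+3,dy=-2->D
  (4,5):dx=-2,dy=-8->C; (4,6):dx=-3,dy=-5->C; (5,6):dx=-1,dy=+3->D
Step 2: C = 10, D = 5, total pairs = 15.
Step 3: tau = (C - D)/(n(n-1)/2) = (10 - 5)/15 = 0.333333.
Step 4: Exact two-sided p-value (enumerate n! = 720 permutations of y under H0): p = 0.469444.
Step 5: alpha = 0.05. fail to reject H0.

tau_b = 0.3333 (C=10, D=5), p = 0.469444, fail to reject H0.


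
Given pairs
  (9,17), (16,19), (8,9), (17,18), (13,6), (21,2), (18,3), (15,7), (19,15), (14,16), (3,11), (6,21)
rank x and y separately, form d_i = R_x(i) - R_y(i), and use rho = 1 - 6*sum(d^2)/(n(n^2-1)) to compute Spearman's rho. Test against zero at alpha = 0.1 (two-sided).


Step 1: Rank x and y separately (midranks; no ties here).
rank(x): 9->4, 16->8, 8->3, 17->9, 13->5, 21->12, 18->10, 15->7, 19->11, 14->6, 3->1, 6->2
rank(y): 17->9, 19->11, 9->5, 18->10, 6->3, 2->1, 3->2, 7->4, 15->7, 16->8, 11->6, 21->12
Step 2: d_i = R_x(i) - R_y(i); compute d_i^2.
  (4-9)^2=25, (8-11)^2=9, (3-5)^2=4, (9-10)^2=1, (5-3)^2=4, (12-1)^2=121, (10-2)^2=64, (7-4)^2=9, (11-7)^2=16, (6-8)^2=4, (1-6)^2=25, (2-12)^2=100
sum(d^2) = 382.
Step 3: rho = 1 - 6*382 / (12*(12^2 - 1)) = 1 - 2292/1716 = -0.335664.
Step 4: Under H0, t = rho * sqrt((n-2)/(1-rho^2)) = -1.1268 ~ t(10).
Step 5: Two-sided p-value from the t-distribution with 10 df = 0.286123.
Step 6: alpha = 0.1. fail to reject H0.

rho = -0.3357, p = 0.286123, fail to reject H0 at alpha = 0.1.


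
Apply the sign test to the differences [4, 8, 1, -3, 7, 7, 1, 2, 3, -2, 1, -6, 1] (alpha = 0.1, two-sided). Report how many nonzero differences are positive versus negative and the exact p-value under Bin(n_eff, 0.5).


Step 1: Discard zero differences. Original n = 13; n_eff = number of nonzero differences = 13.
Nonzero differences (with sign): +4, +8, +1, -3, +7, +7, +1, +2, +3, -2, +1, -6, +1
Step 2: Count signs: positive = 10, negative = 3.
Step 3: Under H0: P(positive) = 0.5, so the number of positives S ~ Bin(13, 0.5).
Step 4: Two-sided exact p-value = sum of Bin(13,0.5) probabilities at or below the observed probability = 0.092285.
Step 5: alpha = 0.1. reject H0.

n_eff = 13, pos = 10, neg = 3, p = 0.092285, reject H0.


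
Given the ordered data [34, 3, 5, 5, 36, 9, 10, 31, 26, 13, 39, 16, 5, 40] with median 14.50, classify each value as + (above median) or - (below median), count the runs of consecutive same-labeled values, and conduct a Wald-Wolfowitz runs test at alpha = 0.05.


Step 1: Compute median = 14.50; label A = above, B = below.
Labels in order: ABBBABBAABAABA  (n_A = 7, n_B = 7)
Step 2: Count runs R = 9.
Step 3: Under H0 (random ordering), E[R] = 2*n_A*n_B/(n_A+n_B) + 1 = 2*7*7/14 + 1 = 8.0000.
        Var[R] = 2*n_A*n_B*(2*n_A*n_B - n_A - n_B) / ((n_A+n_B)^2 * (n_A+n_B-1)) = 8232/2548 = 3.2308.
        SD[R] = 1.7974.
Step 4: Continuity-corrected z = (R - 0.5 - E[R]) / SD[R] = (9 - 0.5 - 8.0000) / 1.7974 = 0.2782.
Step 5: Two-sided p-value via normal approximation = 2*(1 - Phi(|z|)) = 0.780879.
Step 6: alpha = 0.05. fail to reject H0.

R = 9, z = 0.2782, p = 0.780879, fail to reject H0.


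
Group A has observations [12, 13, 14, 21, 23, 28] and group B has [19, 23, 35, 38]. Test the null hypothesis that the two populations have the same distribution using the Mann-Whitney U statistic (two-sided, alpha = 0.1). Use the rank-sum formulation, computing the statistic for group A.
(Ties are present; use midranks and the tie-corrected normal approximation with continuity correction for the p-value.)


Step 1: Combine and sort all 10 observations; assign midranks.
sorted (value, group): (12,X), (13,X), (14,X), (19,Y), (21,X), (23,X), (23,Y), (28,X), (35,Y), (38,Y)
ranks: 12->1, 13->2, 14->3, 19->4, 21->5, 23->6.5, 23->6.5, 28->8, 35->9, 38->10
Step 2: Rank sum for X: R1 = 1 + 2 + 3 + 5 + 6.5 + 8 = 25.5.
Step 3: U_X = R1 - n1(n1+1)/2 = 25.5 - 6*7/2 = 25.5 - 21 = 4.5.
       U_Y = n1*n2 - U_X = 24 - 4.5 = 19.5.
Step 4: Ties are present, so use the tie-corrected normal approximation (with continuity correction) for the p-value.
Step 5: p-value = 0.134407; compare to alpha = 0.1. fail to reject H0.

U_X = 4.5, p = 0.134407, fail to reject H0 at alpha = 0.1.


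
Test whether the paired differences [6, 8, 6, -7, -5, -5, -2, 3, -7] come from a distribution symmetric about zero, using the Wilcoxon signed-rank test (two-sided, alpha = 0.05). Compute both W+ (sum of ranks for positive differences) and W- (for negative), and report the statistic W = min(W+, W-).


Step 1: Drop any zero differences (none here) and take |d_i|.
|d| = [6, 8, 6, 7, 5, 5, 2, 3, 7]
Step 2: Midrank |d_i| (ties get averaged ranks).
ranks: |6|->5.5, |8|->9, |6|->5.5, |7|->7.5, |5|->3.5, |5|->3.5, |2|->1, |3|->2, |7|->7.5
Step 3: Attach original signs; sum ranks with positive sign and with negative sign.
W+ = 5.5 + 9 + 5.5 + 2 = 22
W- = 7.5 + 3.5 + 3.5 + 1 + 7.5 = 23
(Check: W+ + W- = 45 should equal n(n+1)/2 = 45.)
Step 4: Test statistic W = min(W+, W-) = 22.
Step 5: Ties in |d|, so use the tie-corrected normal approximation.
        E[W] = n(n+1)/4 = 9*10/4 = 22.5.
        Tie groups: |d|=5 (t=2), |d|=6 (t=2), |d|=7 (t=2); sum(t^3 - t) = 18.
        Var[W] = n(n+1)(2n+1)/24 - sum(t^3-t)/48 = 1710/24 - 18/48 = 70.875.
        z = (W - E[W]) / sqrt(Var[W]) = (22 - 22.5) / 8.4187 = -0.0594.
        Two-sided p = 2*Phi(z) = 0.952640.
Step 6: alpha = 0.05. fail to reject H0.

W+ = 22, W- = 23, W = min = 22, p = 0.952640, fail to reject H0.


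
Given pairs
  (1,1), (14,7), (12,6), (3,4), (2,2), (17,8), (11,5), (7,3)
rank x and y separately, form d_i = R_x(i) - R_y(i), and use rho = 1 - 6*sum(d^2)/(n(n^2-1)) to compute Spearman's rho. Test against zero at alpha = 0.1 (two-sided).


Step 1: Rank x and y separately (midranks; no ties here).
rank(x): 1->1, 14->7, 12->6, 3->3, 2->2, 17->8, 11->5, 7->4
rank(y): 1->1, 7->7, 6->6, 4->4, 2->2, 8->8, 5->5, 3->3
Step 2: d_i = R_x(i) - R_y(i); compute d_i^2.
  (1-1)^2=0, (7-7)^2=0, (6-6)^2=0, (3-4)^2=1, (2-2)^2=0, (8-8)^2=0, (5-5)^2=0, (4-3)^2=1
sum(d^2) = 2.
Step 3: rho = 1 - 6*2 / (8*(8^2 - 1)) = 1 - 12/504 = 0.976190.
Step 4: Under H0, t = rho * sqrt((n-2)/(1-rho^2)) = 11.0235 ~ t(6).
Step 5: Two-sided p-value from the t-distribution with 6 df = 0.000033.
Step 6: alpha = 0.1. reject H0.

rho = 0.9762, p = 0.000033, reject H0 at alpha = 0.1.


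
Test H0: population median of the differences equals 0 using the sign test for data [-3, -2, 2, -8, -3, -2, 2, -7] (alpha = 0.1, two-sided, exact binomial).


Step 1: Discard zero differences. Original n = 8; n_eff = number of nonzero differences = 8.
Nonzero differences (with sign): -3, -2, +2, -8, -3, -2, +2, -7
Step 2: Count signs: positive = 2, negative = 6.
Step 3: Under H0: P(positive) = 0.5, so the number of positives S ~ Bin(8, 0.5).
Step 4: Two-sided exact p-value = sum of Bin(8,0.5) probabilities at or below the observed probability = 0.289062.
Step 5: alpha = 0.1. fail to reject H0.

n_eff = 8, pos = 2, neg = 6, p = 0.289062, fail to reject H0.


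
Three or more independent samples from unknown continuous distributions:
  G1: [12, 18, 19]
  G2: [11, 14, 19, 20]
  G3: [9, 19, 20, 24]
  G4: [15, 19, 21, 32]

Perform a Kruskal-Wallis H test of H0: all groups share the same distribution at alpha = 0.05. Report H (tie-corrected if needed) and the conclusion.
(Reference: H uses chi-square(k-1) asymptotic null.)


Step 1: Combine all N = 15 observations and assign midranks.
sorted (value, group, rank): (9,G3,1), (11,G2,2), (12,G1,3), (14,G2,4), (15,G4,5), (18,G1,6), (19,G1,8.5), (19,G2,8.5), (19,G3,8.5), (19,G4,8.5), (20,G2,11.5), (20,G3,11.5), (21,G4,13), (24,G3,14), (32,G4,15)
Step 2: Sum ranks within each group.
R_1 = 17.5 (n_1 = 3)
R_2 = 26 (n_2 = 4)
R_3 = 35 (n_3 = 4)
R_4 = 41.5 (n_4 = 4)
Step 3: H = 12/(N(N+1)) * sum(R_i^2/n_i) - 3(N+1)
     = 12/(15*16) * (17.5^2/3 + 26^2/4 + 35^2/4 + 41.5^2/4) - 3*16
     = 0.050000 * 1007.9 - 48
     = 2.394792.
Step 4: Ties present; correction factor C = 1 - 66/(15^3 - 15) = 0.980357. Corrected H = 2.394792 / 0.980357 = 2.442775.
Step 5: Under H0, H ~ chi^2(3); p-value = 0.485722.
Step 6: alpha = 0.05. fail to reject H0.

H = 2.4428, df = 3, p = 0.485722, fail to reject H0.


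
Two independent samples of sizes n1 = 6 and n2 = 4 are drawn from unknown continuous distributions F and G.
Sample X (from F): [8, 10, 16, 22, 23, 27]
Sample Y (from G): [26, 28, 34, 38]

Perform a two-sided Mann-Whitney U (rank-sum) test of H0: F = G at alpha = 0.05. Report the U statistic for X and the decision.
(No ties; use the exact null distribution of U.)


Step 1: Combine and sort all 10 observations; assign midranks.
sorted (value, group): (8,X), (10,X), (16,X), (22,X), (23,X), (26,Y), (27,X), (28,Y), (34,Y), (38,Y)
ranks: 8->1, 10->2, 16->3, 22->4, 23->5, 26->6, 27->7, 28->8, 34->9, 38->10
Step 2: Rank sum for X: R1 = 1 + 2 + 3 + 4 + 5 + 7 = 22.
Step 3: U_X = R1 - n1(n1+1)/2 = 22 - 6*7/2 = 22 - 21 = 1.
       U_Y = n1*n2 - U_X = 24 - 1 = 23.
Step 4: No ties, so the exact null distribution of U (based on enumerating the C(10,6) = 210 equally likely rank assignments) gives the two-sided p-value.
Step 5: p-value = 0.019048; compare to alpha = 0.05. reject H0.

U_X = 1, p = 0.019048, reject H0 at alpha = 0.05.


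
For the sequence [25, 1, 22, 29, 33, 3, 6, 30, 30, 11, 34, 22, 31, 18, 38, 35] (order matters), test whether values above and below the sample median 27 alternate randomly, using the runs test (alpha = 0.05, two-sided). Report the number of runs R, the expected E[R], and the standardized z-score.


Step 1: Compute median = 27; label A = above, B = below.
Labels in order: BBBAABBAABABABAA  (n_A = 8, n_B = 8)
Step 2: Count runs R = 10.
Step 3: Under H0 (random ordering), E[R] = 2*n_A*n_B/(n_A+n_B) + 1 = 2*8*8/16 + 1 = 9.0000.
        Var[R] = 2*n_A*n_B*(2*n_A*n_B - n_A - n_B) / ((n_A+n_B)^2 * (n_A+n_B-1)) = 14336/3840 = 3.7333.
        SD[R] = 1.9322.
Step 4: Continuity-corrected z = (R - 0.5 - E[R]) / SD[R] = (10 - 0.5 - 9.0000) / 1.9322 = 0.2588.
Step 5: Two-sided p-value via normal approximation = 2*(1 - Phi(|z|)) = 0.795809.
Step 6: alpha = 0.05. fail to reject H0.

R = 10, z = 0.2588, p = 0.795809, fail to reject H0.


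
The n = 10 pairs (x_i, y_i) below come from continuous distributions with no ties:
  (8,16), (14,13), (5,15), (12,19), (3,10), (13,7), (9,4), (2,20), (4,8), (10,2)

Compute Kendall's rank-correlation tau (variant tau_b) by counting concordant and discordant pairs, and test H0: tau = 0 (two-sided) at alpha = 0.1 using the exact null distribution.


Step 1: Enumerate the 45 unordered pairs (i,j) with i<j and classify each by sign(x_j-x_i) * sign(y_j-y_i).
  (1,2):dx=+6,dy=-3->D; (1,3):dx=-3,dy=-1->C; (1,4):dx=+4,dy=+3->C; (1,5):dx=-5,dy=-6->C
  (1,6):dx=+5,dy=-9->D; (1,7):dx=+1,dy=-12->D; (1,8):dx=-6,dy=+4->D; (1,9):dx=-4,dy=-8->C
  (1,10):dx=+2,dy=-14->D; (2,3):dx=-9,dy=+2->D; (2,4):dx=-2,dy=+6->D; (2,5):dx=-11,dy=-3->C
  (2,6):dx=-1,dy=-6->C; (2,7):dx=-5,dy=-9->C; (2,8):dx=-12,dy=+7->D; (2,9):dx=-10,dy=-5->C
  (2,10):dx=-4,dy=-11->C; (3,4):dx=+7,dy=+4->C; (3,5):dx=-2,dy=-5->C; (3,6):dx=+8,dy=-8->D
  (3,7):dx=+4,dy=-11->D; (3,8):dx=-3,dy=+5->D; (3,9):dx=-1,dy=-7->C; (3,10):dx=+5,dy=-13->D
  (4,5):dx=-9,dy=-9->C; (4,6):dx=+1,dy=-12->D; (4,7):dx=-3,dy=-15->C; (4,8):dx=-10,dy=+1->D
  (4,9):dx=-8,dy=-11->C; (4,10):dx=-2,dy=-17->C; (5,6):dx=+10,dy=-3->D; (5,7):dx=+6,dy=-6->D
  (5,8):dx=-1,dy=+10->D; (5,9):dx=+1,dy=-2->D; (5,10):dx=+7,dy=-8->D; (6,7):dx=-4,dy=-3->C
  (6,8):dx=-11,dy=+13->D; (6,9):dx=-9,dy=+1->D; (6,10):dx=-3,dy=-5->C; (7,8):dx=-7,dy=+16->D
  (7,9):dx=-5,dy=+4->D; (7,10):dx=+1,dy=-2->D; (8,9):dx=+2,dy=-12->D; (8,10):dx=+8,dy=-18->D
  (9,10):dx=+6,dy=-6->D
Step 2: C = 18, D = 27, total pairs = 45.
Step 3: tau = (C - D)/(n(n-1)/2) = (18 - 27)/45 = -0.200000.
Step 4: Exact two-sided p-value (enumerate n! = 3628800 permutations of y under H0): p = 0.484313.
Step 5: alpha = 0.1. fail to reject H0.

tau_b = -0.2000 (C=18, D=27), p = 0.484313, fail to reject H0.


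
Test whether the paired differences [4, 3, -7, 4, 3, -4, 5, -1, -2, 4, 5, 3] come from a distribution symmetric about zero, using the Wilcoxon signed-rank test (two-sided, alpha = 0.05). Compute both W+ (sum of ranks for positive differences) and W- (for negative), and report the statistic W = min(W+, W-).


Step 1: Drop any zero differences (none here) and take |d_i|.
|d| = [4, 3, 7, 4, 3, 4, 5, 1, 2, 4, 5, 3]
Step 2: Midrank |d_i| (ties get averaged ranks).
ranks: |4|->7.5, |3|->4, |7|->12, |4|->7.5, |3|->4, |4|->7.5, |5|->10.5, |1|->1, |2|->2, |4|->7.5, |5|->10.5, |3|->4
Step 3: Attach original signs; sum ranks with positive sign and with negative sign.
W+ = 7.5 + 4 + 7.5 + 4 + 10.5 + 7.5 + 10.5 + 4 = 55.5
W- = 12 + 7.5 + 1 + 2 = 22.5
(Check: W+ + W- = 78 should equal n(n+1)/2 = 78.)
Step 4: Test statistic W = min(W+, W-) = 22.5.
Step 5: Ties in |d|, so use the tie-corrected normal approximation.
        E[W] = n(n+1)/4 = 12*13/4 = 39.
        Tie groups: |d|=3 (t=3), |d|=4 (t=4), |d|=5 (t=2); sum(t^3 - t) = 90.
        Var[W] = n(n+1)(2n+1)/24 - sum(t^3-t)/48 = 3900/24 - 90/48 = 160.625.
        z = (W - E[W]) / sqrt(Var[W]) = (22.5 - 39) / 12.6738 = -1.3019.
        Two-sided p = 2*Phi(z) = 0.192951.
Step 6: alpha = 0.05. fail to reject H0.

W+ = 55.5, W- = 22.5, W = min = 22.5, p = 0.192951, fail to reject H0.


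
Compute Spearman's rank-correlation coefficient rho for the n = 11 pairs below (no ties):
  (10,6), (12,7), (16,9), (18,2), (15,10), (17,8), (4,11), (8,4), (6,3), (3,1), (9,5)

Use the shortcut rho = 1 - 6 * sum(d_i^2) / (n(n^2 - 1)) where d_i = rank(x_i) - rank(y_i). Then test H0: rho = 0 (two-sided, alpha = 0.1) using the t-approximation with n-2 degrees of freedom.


Step 1: Rank x and y separately (midranks; no ties here).
rank(x): 10->6, 12->7, 16->9, 18->11, 15->8, 17->10, 4->2, 8->4, 6->3, 3->1, 9->5
rank(y): 6->6, 7->7, 9->9, 2->2, 10->10, 8->8, 11->11, 4->4, 3->3, 1->1, 5->5
Step 2: d_i = R_x(i) - R_y(i); compute d_i^2.
  (6-6)^2=0, (7-7)^2=0, (9-9)^2=0, (11-2)^2=81, (8-10)^2=4, (10-8)^2=4, (2-11)^2=81, (4-4)^2=0, (3-3)^2=0, (1-1)^2=0, (5-5)^2=0
sum(d^2) = 170.
Step 3: rho = 1 - 6*170 / (11*(11^2 - 1)) = 1 - 1020/1320 = 0.227273.
Step 4: Under H0, t = rho * sqrt((n-2)/(1-rho^2)) = 0.7001 ~ t(9).
Step 5: Two-sided p-value from the t-distribution with 9 df = 0.501536.
Step 6: alpha = 0.1. fail to reject H0.

rho = 0.2273, p = 0.501536, fail to reject H0 at alpha = 0.1.


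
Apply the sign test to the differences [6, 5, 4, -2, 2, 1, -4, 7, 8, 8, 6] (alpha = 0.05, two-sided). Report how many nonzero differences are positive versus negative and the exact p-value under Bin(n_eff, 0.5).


Step 1: Discard zero differences. Original n = 11; n_eff = number of nonzero differences = 11.
Nonzero differences (with sign): +6, +5, +4, -2, +2, +1, -4, +7, +8, +8, +6
Step 2: Count signs: positive = 9, negative = 2.
Step 3: Under H0: P(positive) = 0.5, so the number of positives S ~ Bin(11, 0.5).
Step 4: Two-sided exact p-value = sum of Bin(11,0.5) probabilities at or below the observed probability = 0.065430.
Step 5: alpha = 0.05. fail to reject H0.

n_eff = 11, pos = 9, neg = 2, p = 0.065430, fail to reject H0.


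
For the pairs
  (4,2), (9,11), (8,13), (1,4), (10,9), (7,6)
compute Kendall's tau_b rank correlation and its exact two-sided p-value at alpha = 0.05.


Step 1: Enumerate the 15 unordered pairs (i,j) with i<j and classify each by sign(x_j-x_i) * sign(y_j-y_i).
  (1,2):dx=+5,dy=+9->C; (1,3):dx=+4,dy=+11->C; (1,4):dx=-3,dy=+2->D; (1,5):dx=+6,dy=+7->C
  (1,6):dx=+3,dy=+4->C; (2,3):dx=-1,dy=+2->D; (2,4):dx=-8,dy=-7->C; (2,5):dx=+1,dy=-2->D
  (2,6):dx=-2,dy=-5->C; (3,4):dx=-7,dy=-9->C; (3,5):dx=+2,dy=-4->D; (3,6):dx=-1,dy=-7->C
  (4,5):dx=+9,dy=+5->C; (4,6):dx=+6,dy=+2->C; (5,6):dx=-3,dy=-3->C
Step 2: C = 11, D = 4, total pairs = 15.
Step 3: tau = (C - D)/(n(n-1)/2) = (11 - 4)/15 = 0.466667.
Step 4: Exact two-sided p-value (enumerate n! = 720 permutations of y under H0): p = 0.272222.
Step 5: alpha = 0.05. fail to reject H0.

tau_b = 0.4667 (C=11, D=4), p = 0.272222, fail to reject H0.


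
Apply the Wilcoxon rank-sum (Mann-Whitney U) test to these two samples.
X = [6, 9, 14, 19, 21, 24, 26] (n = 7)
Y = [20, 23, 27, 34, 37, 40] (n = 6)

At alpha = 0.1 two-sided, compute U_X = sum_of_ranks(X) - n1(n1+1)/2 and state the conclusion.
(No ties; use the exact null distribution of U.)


Step 1: Combine and sort all 13 observations; assign midranks.
sorted (value, group): (6,X), (9,X), (14,X), (19,X), (20,Y), (21,X), (23,Y), (24,X), (26,X), (27,Y), (34,Y), (37,Y), (40,Y)
ranks: 6->1, 9->2, 14->3, 19->4, 20->5, 21->6, 23->7, 24->8, 26->9, 27->10, 34->11, 37->12, 40->13
Step 2: Rank sum for X: R1 = 1 + 2 + 3 + 4 + 6 + 8 + 9 = 33.
Step 3: U_X = R1 - n1(n1+1)/2 = 33 - 7*8/2 = 33 - 28 = 5.
       U_Y = n1*n2 - U_X = 42 - 5 = 37.
Step 4: No ties, so the exact null distribution of U (based on enumerating the C(13,7) = 1716 equally likely rank assignments) gives the two-sided p-value.
Step 5: p-value = 0.022145; compare to alpha = 0.1. reject H0.

U_X = 5, p = 0.022145, reject H0 at alpha = 0.1.


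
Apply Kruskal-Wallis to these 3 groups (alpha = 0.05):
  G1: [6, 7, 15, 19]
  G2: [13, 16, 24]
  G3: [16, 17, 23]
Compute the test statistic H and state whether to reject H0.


Step 1: Combine all N = 10 observations and assign midranks.
sorted (value, group, rank): (6,G1,1), (7,G1,2), (13,G2,3), (15,G1,4), (16,G2,5.5), (16,G3,5.5), (17,G3,7), (19,G1,8), (23,G3,9), (24,G2,10)
Step 2: Sum ranks within each group.
R_1 = 15 (n_1 = 4)
R_2 = 18.5 (n_2 = 3)
R_3 = 21.5 (n_3 = 3)
Step 3: H = 12/(N(N+1)) * sum(R_i^2/n_i) - 3(N+1)
     = 12/(10*11) * (15^2/4 + 18.5^2/3 + 21.5^2/3) - 3*11
     = 0.109091 * 324.417 - 33
     = 2.390909.
Step 4: Ties present; correction factor C = 1 - 6/(10^3 - 10) = 0.993939. Corrected H = 2.390909 / 0.993939 = 2.405488.
Step 5: Under H0, H ~ chi^2(2); p-value = 0.300369.
Step 6: alpha = 0.05. fail to reject H0.

H = 2.4055, df = 2, p = 0.300369, fail to reject H0.


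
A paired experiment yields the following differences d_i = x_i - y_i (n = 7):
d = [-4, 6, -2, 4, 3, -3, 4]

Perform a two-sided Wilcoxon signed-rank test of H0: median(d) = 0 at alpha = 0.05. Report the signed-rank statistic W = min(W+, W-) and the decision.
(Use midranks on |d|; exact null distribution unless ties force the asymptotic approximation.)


Step 1: Drop any zero differences (none here) and take |d_i|.
|d| = [4, 6, 2, 4, 3, 3, 4]
Step 2: Midrank |d_i| (ties get averaged ranks).
ranks: |4|->5, |6|->7, |2|->1, |4|->5, |3|->2.5, |3|->2.5, |4|->5
Step 3: Attach original signs; sum ranks with positive sign and with negative sign.
W+ = 7 + 5 + 2.5 + 5 = 19.5
W- = 5 + 1 + 2.5 = 8.5
(Check: W+ + W- = 28 should equal n(n+1)/2 = 28.)
Step 4: Test statistic W = min(W+, W-) = 8.5.
Step 5: Ties in |d|, so use the tie-corrected normal approximation.
        E[W] = n(n+1)/4 = 7*8/4 = 14.
        Tie groups: |d|=3 (t=2), |d|=4 (t=3); sum(t^3 - t) = 30.
        Var[W] = n(n+1)(2n+1)/24 - sum(t^3-t)/48 = 840/24 - 30/48 = 34.375.
        z = (W - E[W]) / sqrt(Var[W]) = (8.5 - 14) / 5.8630 = -0.9381.
        Two-sided p = 2*Phi(z) = 0.348202.
Step 6: alpha = 0.05. fail to reject H0.

W+ = 19.5, W- = 8.5, W = min = 8.5, p = 0.348202, fail to reject H0.


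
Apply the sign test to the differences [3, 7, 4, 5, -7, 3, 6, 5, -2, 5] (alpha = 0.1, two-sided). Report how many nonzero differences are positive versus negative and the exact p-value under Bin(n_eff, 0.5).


Step 1: Discard zero differences. Original n = 10; n_eff = number of nonzero differences = 10.
Nonzero differences (with sign): +3, +7, +4, +5, -7, +3, +6, +5, -2, +5
Step 2: Count signs: positive = 8, negative = 2.
Step 3: Under H0: P(positive) = 0.5, so the number of positives S ~ Bin(10, 0.5).
Step 4: Two-sided exact p-value = sum of Bin(10,0.5) probabilities at or below the observed probability = 0.109375.
Step 5: alpha = 0.1. fail to reject H0.

n_eff = 10, pos = 8, neg = 2, p = 0.109375, fail to reject H0.


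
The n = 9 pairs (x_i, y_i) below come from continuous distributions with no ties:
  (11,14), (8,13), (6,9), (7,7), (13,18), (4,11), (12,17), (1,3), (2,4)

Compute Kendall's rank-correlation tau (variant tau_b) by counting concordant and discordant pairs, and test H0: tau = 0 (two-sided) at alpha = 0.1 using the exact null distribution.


Step 1: Enumerate the 36 unordered pairs (i,j) with i<j and classify each by sign(x_j-x_i) * sign(y_j-y_i).
  (1,2):dx=-3,dy=-1->C; (1,3):dx=-5,dy=-5->C; (1,4):dx=-4,dy=-7->C; (1,5):dx=+2,dy=+4->C
  (1,6):dx=-7,dy=-3->C; (1,7):dx=+1,dy=+3->C; (1,8):dx=-10,dy=-11->C; (1,9):dx=-9,dy=-10->C
  (2,3):dx=-2,dy=-4->C; (2,4):dx=-1,dy=-6->C; (2,5):dx=+5,dy=+5->C; (2,6):dx=-4,dy=-2->C
  (2,7):dx=+4,dy=+4->C; (2,8):dx=-7,dy=-10->C; (2,9):dx=-6,dy=-9->C; (3,4):dx=+1,dy=-2->D
  (3,5):dx=+7,dy=+9->C; (3,6):dx=-2,dy=+2->D; (3,7):dx=+6,dy=+8->C; (3,8):dx=-5,dy=-6->C
  (3,9):dx=-4,dy=-5->C; (4,5):dx=+6,dy=+11->C; (4,6):dx=-3,dy=+4->D; (4,7):dx=+5,dy=+10->C
  (4,8):dx=-6,dy=-4->C; (4,9):dx=-5,dy=-3->C; (5,6):dx=-9,dy=-7->C; (5,7):dx=-1,dy=-1->C
  (5,8):dx=-12,dy=-15->C; (5,9):dx=-11,dy=-14->C; (6,7):dx=+8,dy=+6->C; (6,8):dx=-3,dy=-8->C
  (6,9):dx=-2,dy=-7->C; (7,8):dx=-11,dy=-14->C; (7,9):dx=-10,dy=-13->C; (8,9):dx=+1,dy=+1->C
Step 2: C = 33, D = 3, total pairs = 36.
Step 3: tau = (C - D)/(n(n-1)/2) = (33 - 3)/36 = 0.833333.
Step 4: Exact two-sided p-value (enumerate n! = 362880 permutations of y under H0): p = 0.000854.
Step 5: alpha = 0.1. reject H0.

tau_b = 0.8333 (C=33, D=3), p = 0.000854, reject H0.


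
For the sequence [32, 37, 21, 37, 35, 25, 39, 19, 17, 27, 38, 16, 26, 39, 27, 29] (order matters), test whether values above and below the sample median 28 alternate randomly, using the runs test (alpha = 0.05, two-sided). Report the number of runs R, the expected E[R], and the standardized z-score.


Step 1: Compute median = 28; label A = above, B = below.
Labels in order: AABAABABBBABBABA  (n_A = 8, n_B = 8)
Step 2: Count runs R = 11.
Step 3: Under H0 (random ordering), E[R] = 2*n_A*n_B/(n_A+n_B) + 1 = 2*8*8/16 + 1 = 9.0000.
        Var[R] = 2*n_A*n_B*(2*n_A*n_B - n_A - n_B) / ((n_A+n_B)^2 * (n_A+n_B-1)) = 14336/3840 = 3.7333.
        SD[R] = 1.9322.
Step 4: Continuity-corrected z = (R - 0.5 - E[R]) / SD[R] = (11 - 0.5 - 9.0000) / 1.9322 = 0.7763.
Step 5: Two-sided p-value via normal approximation = 2*(1 - Phi(|z|)) = 0.437558.
Step 6: alpha = 0.05. fail to reject H0.

R = 11, z = 0.7763, p = 0.437558, fail to reject H0.


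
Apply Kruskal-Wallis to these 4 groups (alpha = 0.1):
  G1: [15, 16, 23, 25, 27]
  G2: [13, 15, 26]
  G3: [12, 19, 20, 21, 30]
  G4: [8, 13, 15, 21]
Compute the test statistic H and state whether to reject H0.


Step 1: Combine all N = 17 observations and assign midranks.
sorted (value, group, rank): (8,G4,1), (12,G3,2), (13,G2,3.5), (13,G4,3.5), (15,G1,6), (15,G2,6), (15,G4,6), (16,G1,8), (19,G3,9), (20,G3,10), (21,G3,11.5), (21,G4,11.5), (23,G1,13), (25,G1,14), (26,G2,15), (27,G1,16), (30,G3,17)
Step 2: Sum ranks within each group.
R_1 = 57 (n_1 = 5)
R_2 = 24.5 (n_2 = 3)
R_3 = 49.5 (n_3 = 5)
R_4 = 22 (n_4 = 4)
Step 3: H = 12/(N(N+1)) * sum(R_i^2/n_i) - 3(N+1)
     = 12/(17*18) * (57^2/5 + 24.5^2/3 + 49.5^2/5 + 22^2/4) - 3*18
     = 0.039216 * 1460.93 - 54
     = 3.291503.
Step 4: Ties present; correction factor C = 1 - 36/(17^3 - 17) = 0.992647. Corrected H = 3.291503 / 0.992647 = 3.315885.
Step 5: Under H0, H ~ chi^2(3); p-value = 0.345438.
Step 6: alpha = 0.1. fail to reject H0.

H = 3.3159, df = 3, p = 0.345438, fail to reject H0.


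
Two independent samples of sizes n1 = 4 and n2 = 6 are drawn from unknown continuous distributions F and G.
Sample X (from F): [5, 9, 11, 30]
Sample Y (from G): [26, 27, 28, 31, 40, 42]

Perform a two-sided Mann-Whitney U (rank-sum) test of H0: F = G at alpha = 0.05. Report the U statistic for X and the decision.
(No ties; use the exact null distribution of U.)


Step 1: Combine and sort all 10 observations; assign midranks.
sorted (value, group): (5,X), (9,X), (11,X), (26,Y), (27,Y), (28,Y), (30,X), (31,Y), (40,Y), (42,Y)
ranks: 5->1, 9->2, 11->3, 26->4, 27->5, 28->6, 30->7, 31->8, 40->9, 42->10
Step 2: Rank sum for X: R1 = 1 + 2 + 3 + 7 = 13.
Step 3: U_X = R1 - n1(n1+1)/2 = 13 - 4*5/2 = 13 - 10 = 3.
       U_Y = n1*n2 - U_X = 24 - 3 = 21.
Step 4: No ties, so the exact null distribution of U (based on enumerating the C(10,4) = 210 equally likely rank assignments) gives the two-sided p-value.
Step 5: p-value = 0.066667; compare to alpha = 0.05. fail to reject H0.

U_X = 3, p = 0.066667, fail to reject H0 at alpha = 0.05.


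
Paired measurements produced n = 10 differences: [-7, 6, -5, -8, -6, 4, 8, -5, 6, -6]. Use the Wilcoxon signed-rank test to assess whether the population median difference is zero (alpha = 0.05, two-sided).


Step 1: Drop any zero differences (none here) and take |d_i|.
|d| = [7, 6, 5, 8, 6, 4, 8, 5, 6, 6]
Step 2: Midrank |d_i| (ties get averaged ranks).
ranks: |7|->8, |6|->5.5, |5|->2.5, |8|->9.5, |6|->5.5, |4|->1, |8|->9.5, |5|->2.5, |6|->5.5, |6|->5.5
Step 3: Attach original signs; sum ranks with positive sign and with negative sign.
W+ = 5.5 + 1 + 9.5 + 5.5 = 21.5
W- = 8 + 2.5 + 9.5 + 5.5 + 2.5 + 5.5 = 33.5
(Check: W+ + W- = 55 should equal n(n+1)/2 = 55.)
Step 4: Test statistic W = min(W+, W-) = 21.5.
Step 5: Ties in |d|, so use the tie-corrected normal approximation.
        E[W] = n(n+1)/4 = 10*11/4 = 27.5.
        Tie groups: |d|=5 (t=2), |d|=6 (t=4), |d|=8 (t=2); sum(t^3 - t) = 72.
        Var[W] = n(n+1)(2n+1)/24 - sum(t^3-t)/48 = 2310/24 - 72/48 = 94.75.
        z = (W - E[W]) / sqrt(Var[W]) = (21.5 - 27.5) / 9.7340 = -0.6164.
        Two-sided p = 2*Phi(z) = 0.537631.
Step 6: alpha = 0.05. fail to reject H0.

W+ = 21.5, W- = 33.5, W = min = 21.5, p = 0.537631, fail to reject H0.


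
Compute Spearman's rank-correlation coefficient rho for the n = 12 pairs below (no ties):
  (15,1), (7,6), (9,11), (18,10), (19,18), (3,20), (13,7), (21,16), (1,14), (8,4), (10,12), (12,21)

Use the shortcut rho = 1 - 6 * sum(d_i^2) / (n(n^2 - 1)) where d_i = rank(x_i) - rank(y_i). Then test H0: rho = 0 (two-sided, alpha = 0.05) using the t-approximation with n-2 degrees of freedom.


Step 1: Rank x and y separately (midranks; no ties here).
rank(x): 15->9, 7->3, 9->5, 18->10, 19->11, 3->2, 13->8, 21->12, 1->1, 8->4, 10->6, 12->7
rank(y): 1->1, 6->3, 11->6, 10->5, 18->10, 20->11, 7->4, 16->9, 14->8, 4->2, 12->7, 21->12
Step 2: d_i = R_x(i) - R_y(i); compute d_i^2.
  (9-1)^2=64, (3-3)^2=0, (5-6)^2=1, (10-5)^2=25, (11-10)^2=1, (2-11)^2=81, (8-4)^2=16, (12-9)^2=9, (1-8)^2=49, (4-2)^2=4, (6-7)^2=1, (7-12)^2=25
sum(d^2) = 276.
Step 3: rho = 1 - 6*276 / (12*(12^2 - 1)) = 1 - 1656/1716 = 0.034965.
Step 4: Under H0, t = rho * sqrt((n-2)/(1-rho^2)) = 0.1106 ~ t(10).
Step 5: Two-sided p-value from the t-distribution with 10 df = 0.914093.
Step 6: alpha = 0.05. fail to reject H0.

rho = 0.0350, p = 0.914093, fail to reject H0 at alpha = 0.05.


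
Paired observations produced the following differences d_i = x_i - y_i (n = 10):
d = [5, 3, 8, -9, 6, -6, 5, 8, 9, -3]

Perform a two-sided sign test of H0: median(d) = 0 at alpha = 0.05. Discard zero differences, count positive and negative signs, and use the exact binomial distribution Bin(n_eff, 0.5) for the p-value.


Step 1: Discard zero differences. Original n = 10; n_eff = number of nonzero differences = 10.
Nonzero differences (with sign): +5, +3, +8, -9, +6, -6, +5, +8, +9, -3
Step 2: Count signs: positive = 7, negative = 3.
Step 3: Under H0: P(positive) = 0.5, so the number of positives S ~ Bin(10, 0.5).
Step 4: Two-sided exact p-value = sum of Bin(10,0.5) probabilities at or below the observed probability = 0.343750.
Step 5: alpha = 0.05. fail to reject H0.

n_eff = 10, pos = 7, neg = 3, p = 0.343750, fail to reject H0.


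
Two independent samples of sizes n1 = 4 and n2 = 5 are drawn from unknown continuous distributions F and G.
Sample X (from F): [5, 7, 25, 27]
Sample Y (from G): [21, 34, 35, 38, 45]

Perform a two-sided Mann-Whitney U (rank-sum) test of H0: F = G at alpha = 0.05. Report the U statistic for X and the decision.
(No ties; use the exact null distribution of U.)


Step 1: Combine and sort all 9 observations; assign midranks.
sorted (value, group): (5,X), (7,X), (21,Y), (25,X), (27,X), (34,Y), (35,Y), (38,Y), (45,Y)
ranks: 5->1, 7->2, 21->3, 25->4, 27->5, 34->6, 35->7, 38->8, 45->9
Step 2: Rank sum for X: R1 = 1 + 2 + 4 + 5 = 12.
Step 3: U_X = R1 - n1(n1+1)/2 = 12 - 4*5/2 = 12 - 10 = 2.
       U_Y = n1*n2 - U_X = 20 - 2 = 18.
Step 4: No ties, so the exact null distribution of U (based on enumerating the C(9,4) = 126 equally likely rank assignments) gives the two-sided p-value.
Step 5: p-value = 0.063492; compare to alpha = 0.05. fail to reject H0.

U_X = 2, p = 0.063492, fail to reject H0 at alpha = 0.05.
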